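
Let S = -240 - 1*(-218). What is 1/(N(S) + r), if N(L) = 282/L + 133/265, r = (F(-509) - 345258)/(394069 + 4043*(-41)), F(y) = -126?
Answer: -8532205/117992774 ≈ -0.072311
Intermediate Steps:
r = -4428/2927 (r = (-126 - 345258)/(394069 + 4043*(-41)) = -345384/(394069 - 165763) = -345384/228306 = -345384*1/228306 = -4428/2927 ≈ -1.5128)
S = -22 (S = -240 + 218 = -22)
N(L) = 133/265 + 282/L (N(L) = 282/L + 133*(1/265) = 282/L + 133/265 = 133/265 + 282/L)
1/(N(S) + r) = 1/((133/265 + 282/(-22)) - 4428/2927) = 1/((133/265 + 282*(-1/22)) - 4428/2927) = 1/((133/265 - 141/11) - 4428/2927) = 1/(-35902/2915 - 4428/2927) = 1/(-117992774/8532205) = -8532205/117992774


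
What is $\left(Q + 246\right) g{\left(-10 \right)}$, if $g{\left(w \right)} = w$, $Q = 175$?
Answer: $-4210$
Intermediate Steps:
$\left(Q + 246\right) g{\left(-10 \right)} = \left(175 + 246\right) \left(-10\right) = 421 \left(-10\right) = -4210$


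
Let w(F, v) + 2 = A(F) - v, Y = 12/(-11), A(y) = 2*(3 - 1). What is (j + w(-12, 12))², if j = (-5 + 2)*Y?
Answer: 5476/121 ≈ 45.256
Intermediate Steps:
A(y) = 4 (A(y) = 2*2 = 4)
Y = -12/11 (Y = 12*(-1/11) = -12/11 ≈ -1.0909)
w(F, v) = 2 - v (w(F, v) = -2 + (4 - v) = 2 - v)
j = 36/11 (j = (-5 + 2)*(-12/11) = -3*(-12/11) = 36/11 ≈ 3.2727)
(j + w(-12, 12))² = (36/11 + (2 - 1*12))² = (36/11 + (2 - 12))² = (36/11 - 10)² = (-74/11)² = 5476/121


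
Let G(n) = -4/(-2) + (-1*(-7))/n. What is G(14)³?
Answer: 125/8 ≈ 15.625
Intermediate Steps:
G(n) = 2 + 7/n (G(n) = -4*(-½) + 7/n = 2 + 7/n)
G(14)³ = (2 + 7/14)³ = (2 + 7*(1/14))³ = (2 + ½)³ = (5/2)³ = 125/8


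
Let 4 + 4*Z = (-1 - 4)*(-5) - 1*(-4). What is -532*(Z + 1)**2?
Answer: -111853/4 ≈ -27963.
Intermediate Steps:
Z = 25/4 (Z = -1 + ((-1 - 4)*(-5) - 1*(-4))/4 = -1 + (-5*(-5) + 4)/4 = -1 + (25 + 4)/4 = -1 + (1/4)*29 = -1 + 29/4 = 25/4 ≈ 6.2500)
-532*(Z + 1)**2 = -532*(25/4 + 1)**2 = -532*(29/4)**2 = -532*841/16 = -111853/4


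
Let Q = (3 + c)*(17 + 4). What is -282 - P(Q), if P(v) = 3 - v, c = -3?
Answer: -285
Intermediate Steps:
Q = 0 (Q = (3 - 3)*(17 + 4) = 0*21 = 0)
-282 - P(Q) = -282 - (3 - 1*0) = -282 - (3 + 0) = -282 - 1*3 = -282 - 3 = -285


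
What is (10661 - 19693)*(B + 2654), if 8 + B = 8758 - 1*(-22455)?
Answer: -305814488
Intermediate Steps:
B = 31205 (B = -8 + (8758 - 1*(-22455)) = -8 + (8758 + 22455) = -8 + 31213 = 31205)
(10661 - 19693)*(B + 2654) = (10661 - 19693)*(31205 + 2654) = -9032*33859 = -305814488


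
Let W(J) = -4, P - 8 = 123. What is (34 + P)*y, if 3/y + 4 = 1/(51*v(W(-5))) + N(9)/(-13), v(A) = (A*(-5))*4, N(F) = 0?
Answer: -2019600/16319 ≈ -123.76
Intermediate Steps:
P = 131 (P = 8 + 123 = 131)
v(A) = -20*A (v(A) = -5*A*4 = -20*A)
y = -12240/16319 (y = 3/(-4 + (1/(51*((-20*(-4)))) + 0/(-13))) = 3/(-4 + ((1/51)/80 + 0*(-1/13))) = 3/(-4 + ((1/51)*(1/80) + 0)) = 3/(-4 + (1/4080 + 0)) = 3/(-4 + 1/4080) = 3/(-16319/4080) = 3*(-4080/16319) = -12240/16319 ≈ -0.75005)
(34 + P)*y = (34 + 131)*(-12240/16319) = 165*(-12240/16319) = -2019600/16319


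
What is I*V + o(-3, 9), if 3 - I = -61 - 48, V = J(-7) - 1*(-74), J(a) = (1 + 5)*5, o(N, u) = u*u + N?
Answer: 11726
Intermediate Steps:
o(N, u) = N + u² (o(N, u) = u² + N = N + u²)
J(a) = 30 (J(a) = 6*5 = 30)
V = 104 (V = 30 - 1*(-74) = 30 + 74 = 104)
I = 112 (I = 3 - (-61 - 48) = 3 - 1*(-109) = 3 + 109 = 112)
I*V + o(-3, 9) = 112*104 + (-3 + 9²) = 11648 + (-3 + 81) = 11648 + 78 = 11726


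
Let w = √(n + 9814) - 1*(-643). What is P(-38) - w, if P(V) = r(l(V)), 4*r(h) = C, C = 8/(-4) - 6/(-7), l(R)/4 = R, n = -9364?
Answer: -4503/7 - 15*√2 ≈ -664.50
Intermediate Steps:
l(R) = 4*R
C = -8/7 (C = 8*(-¼) - 6*(-⅐) = -2 + 6/7 = -8/7 ≈ -1.1429)
r(h) = -2/7 (r(h) = (¼)*(-8/7) = -2/7)
P(V) = -2/7
w = 643 + 15*√2 (w = √(-9364 + 9814) - 1*(-643) = √450 + 643 = 15*√2 + 643 = 643 + 15*√2 ≈ 664.21)
P(-38) - w = -2/7 - (643 + 15*√2) = -2/7 + (-643 - 15*√2) = -4503/7 - 15*√2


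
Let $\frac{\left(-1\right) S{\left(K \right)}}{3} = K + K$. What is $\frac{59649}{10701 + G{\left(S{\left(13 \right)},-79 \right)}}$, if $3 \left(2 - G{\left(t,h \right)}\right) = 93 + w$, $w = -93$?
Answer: $\frac{59649}{10703} \approx 5.5731$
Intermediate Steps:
$S{\left(K \right)} = - 6 K$ ($S{\left(K \right)} = - 3 \left(K + K\right) = - 3 \cdot 2 K = - 6 K$)
$G{\left(t,h \right)} = 2$ ($G{\left(t,h \right)} = 2 - \frac{93 - 93}{3} = 2 - 0 = 2 + 0 = 2$)
$\frac{59649}{10701 + G{\left(S{\left(13 \right)},-79 \right)}} = \frac{59649}{10701 + 2} = \frac{59649}{10703}$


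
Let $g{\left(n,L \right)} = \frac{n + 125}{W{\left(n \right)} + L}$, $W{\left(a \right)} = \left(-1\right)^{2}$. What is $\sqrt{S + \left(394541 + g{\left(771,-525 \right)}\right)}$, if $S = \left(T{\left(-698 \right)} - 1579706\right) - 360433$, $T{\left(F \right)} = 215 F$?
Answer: $\frac{2 i \sqrt{7274846973}}{131} \approx 1302.2 i$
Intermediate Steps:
$W{\left(a \right)} = 1$
$S = -2090209$ ($S = \left(215 \left(-698\right) - 1579706\right) - 360433 = \left(-150070 - 1579706\right) - 360433 = -1729776 - 360433 = -2090209$)
$g{\left(n,L \right)} = \frac{125 + n}{1 + L}$ ($g{\left(n,L \right)} = \frac{n + 125}{1 + L} = \frac{125 + n}{1 + L}$)
$\sqrt{S + \left(394541 + g{\left(771,-525 \right)}\right)} = \sqrt{-2090209 + \left(394541 + \frac{125 + 771}{1 - 525}\right)} = \sqrt{-2090209 + \left(394541 + \frac{1}{-524} \cdot 896\right)} = \sqrt{-2090209 + \left(394541 - \frac{224}{131}\right)} = \sqrt{-2090209 + \frac{51684647}{131}} = \sqrt{- \frac{222132732}{131}} = \frac{2 i \sqrt{7274846973}}{131}$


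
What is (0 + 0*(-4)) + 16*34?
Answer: 544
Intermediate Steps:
(0 + 0*(-4)) + 16*34 = (0 + 0) + 544 = 0 + 544 = 544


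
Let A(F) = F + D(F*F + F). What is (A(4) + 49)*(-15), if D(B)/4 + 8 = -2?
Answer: -195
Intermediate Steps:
D(B) = -40 (D(B) = -32 + 4*(-2) = -32 - 8 = -40)
A(F) = -40 + F (A(F) = F - 40 = -40 + F)
(A(4) + 49)*(-15) = ((-40 + 4) + 49)*(-15) = (-36 + 49)*(-15) = 13*(-15) = -195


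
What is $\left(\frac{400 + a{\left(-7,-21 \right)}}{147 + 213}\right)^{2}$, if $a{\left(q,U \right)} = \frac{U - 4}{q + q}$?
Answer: $\frac{15625}{12544} \approx 1.2456$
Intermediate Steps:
$a{\left(q,U \right)} = \frac{-4 + U}{2 q}$
$\left(\frac{400 + a{\left(-7,-21 \right)}}{147 + 213}\right)^{2} = \left(\frac{400 + \frac{-4 - 21}{2 \left(-7\right)}}{147 + 213}\right)^{2} = \left(\frac{400 + \frac{1}{2} \left(- \frac{1}{7}\right) \left(-25\right)}{360}\right)^{2} = \left(\left(400 + \frac{25}{14}\right) \frac{1}{360}\right)^{2} = \left(\frac{5625}{14} \cdot \frac{1}{360}\right)^{2} = \left(\frac{125}{112}\right)^{2} = \frac{15625}{12544}$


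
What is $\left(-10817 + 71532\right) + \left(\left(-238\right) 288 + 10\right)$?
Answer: $-7819$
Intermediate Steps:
$\left(-10817 + 71532\right) + \left(\left(-238\right) 288 + 10\right) = 60715 + \left(-68544 + 10\right) = 60715 - 68534 = -7819$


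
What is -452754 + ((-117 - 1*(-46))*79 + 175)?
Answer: -458188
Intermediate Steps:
-452754 + ((-117 - 1*(-46))*79 + 175) = -452754 + ((-117 + 46)*79 + 175) = -452754 + (-71*79 + 175) = -452754 + (-5609 + 175) = -452754 - 5434 = -458188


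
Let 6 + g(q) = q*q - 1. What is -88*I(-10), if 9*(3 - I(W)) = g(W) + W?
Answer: 4928/9 ≈ 547.56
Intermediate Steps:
g(q) = -7 + q**2 (g(q) = -6 + (q*q - 1) = -6 + (q**2 - 1) = -6 + (-1 + q**2) = -7 + q**2)
I(W) = 34/9 - W/9 - W**2/9 (I(W) = 3 - ((-7 + W**2) + W)/9 = 3 - (-7 + W + W**2)/9 = 3 + (7/9 - W/9 - W**2/9) = 34/9 - W/9 - W**2/9)
-88*I(-10) = -88*(34/9 - 1/9*(-10) - 1/9*(-10)**2) = -88*(34/9 + 10/9 - 1/9*100) = -88*(34/9 + 10/9 - 100/9) = -88*(-56/9) = 4928/9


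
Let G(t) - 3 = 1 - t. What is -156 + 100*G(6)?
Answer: -356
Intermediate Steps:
G(t) = 4 - t (G(t) = 3 + (1 - t) = 4 - t)
-156 + 100*G(6) = -156 + 100*(4 - 1*6) = -156 + 100*(4 - 6) = -156 + 100*(-2) = -156 - 200 = -356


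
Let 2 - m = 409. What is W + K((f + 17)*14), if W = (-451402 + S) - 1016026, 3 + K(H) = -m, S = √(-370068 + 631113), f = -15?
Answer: -1467024 + 3*√29005 ≈ -1.4665e+6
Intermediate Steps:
m = -407 (m = 2 - 1*409 = 2 - 409 = -407)
S = 3*√29005 (S = √261045 = 3*√29005 ≈ 510.93)
K(H) = 404 (K(H) = -3 - 1*(-407) = -3 + 407 = 404)
W = -1467428 + 3*√29005 (W = (-451402 + 3*√29005) - 1016026 = -1467428 + 3*√29005 ≈ -1.4669e+6)
W + K((f + 17)*14) = (-1467428 + 3*√29005) + 404 = -1467024 + 3*√29005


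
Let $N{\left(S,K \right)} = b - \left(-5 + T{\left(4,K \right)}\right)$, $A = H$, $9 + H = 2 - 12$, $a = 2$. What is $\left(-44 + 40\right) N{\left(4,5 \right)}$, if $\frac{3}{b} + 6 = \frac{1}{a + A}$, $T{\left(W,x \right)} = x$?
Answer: $\frac{204}{103} \approx 1.9806$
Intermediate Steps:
$H = -19$ ($H = -9 + \left(2 - 12\right) = -9 - 10 = -19$)
$A = -19$
$b = - \frac{51}{103}$ ($b = \frac{3}{-6 + \frac{1}{2 - 19}} = \frac{3}{-6 + \frac{1}{-17}} = \frac{3}{-6 - \frac{1}{17}} = \frac{3}{- \frac{103}{17}} = 3 \left(- \frac{17}{103}\right) = - \frac{51}{103} \approx -0.49515$)
$N{\left(S,K \right)} = \frac{464}{103} - K$ ($N{\left(S,K \right)} = - \frac{51}{103} - \left(-5 + K\right) = \frac{464}{103} - K$)
$\left(-44 + 40\right) N{\left(4,5 \right)} = \left(-44 + 40\right) \left(\frac{464}{103} - 5\right) = - 4 \left(\frac{464}{103} - 5\right) = \left(-4\right) \left(- \frac{51}{103}\right) = \frac{204}{103}$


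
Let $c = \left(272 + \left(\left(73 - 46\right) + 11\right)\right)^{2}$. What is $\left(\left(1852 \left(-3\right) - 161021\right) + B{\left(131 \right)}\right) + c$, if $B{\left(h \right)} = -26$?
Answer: $-70503$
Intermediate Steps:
$c = 96100$ ($c = \left(272 + \left(27 + 11\right)\right)^{2} = \left(272 + 38\right)^{2} = 310^{2} = 96100$)
$\left(\left(1852 \left(-3\right) - 161021\right) + B{\left(131 \right)}\right) + c = \left(\left(1852 \left(-3\right) - 161021\right) - 26\right) + 96100 = \left(\left(-5556 - 161021\right) - 26\right) + 96100 = \left(-166577 - 26\right) + 96100 = -166603 + 96100 = -70503$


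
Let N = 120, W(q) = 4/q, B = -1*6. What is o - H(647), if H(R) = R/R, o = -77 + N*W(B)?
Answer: -158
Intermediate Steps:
B = -6
o = -157 (o = -77 + 120*(4/(-6)) = -77 + 120*(4*(-1/6)) = -77 + 120*(-2/3) = -77 - 80 = -157)
H(R) = 1
o - H(647) = -157 - 1*1 = -157 - 1 = -158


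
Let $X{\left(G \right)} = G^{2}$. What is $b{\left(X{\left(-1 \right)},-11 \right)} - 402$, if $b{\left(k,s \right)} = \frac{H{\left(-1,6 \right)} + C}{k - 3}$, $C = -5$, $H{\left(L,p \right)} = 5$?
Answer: $-402$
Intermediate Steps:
$b{\left(k,s \right)} = 0$ ($b{\left(k,s \right)} = \frac{5 - 5}{k - 3} = \frac{0}{-3 + k} = 0$)
$b{\left(X{\left(-1 \right)},-11 \right)} - 402 = 0 - 402 = -402$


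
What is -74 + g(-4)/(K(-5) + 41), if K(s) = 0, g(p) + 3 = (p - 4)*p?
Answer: -3005/41 ≈ -73.293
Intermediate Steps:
g(p) = -3 + p*(-4 + p) (g(p) = -3 + (p - 4)*p = -3 + (-4 + p)*p = -3 + p*(-4 + p))
-74 + g(-4)/(K(-5) + 41) = -74 + (-3 + (-4)**2 - 4*(-4))/(0 + 41) = -74 + (-3 + 16 + 16)/41 = -74 + (1/41)*29 = -74 + 29/41 = -3005/41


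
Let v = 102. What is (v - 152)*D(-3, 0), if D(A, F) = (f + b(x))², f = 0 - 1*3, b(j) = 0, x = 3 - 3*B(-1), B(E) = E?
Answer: -450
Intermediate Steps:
x = 6 (x = 3 - 3*(-1) = 3 + 3 = 6)
f = -3 (f = 0 - 3 = -3)
D(A, F) = 9 (D(A, F) = (-3 + 0)² = (-3)² = 9)
(v - 152)*D(-3, 0) = (102 - 152)*9 = -50*9 = -450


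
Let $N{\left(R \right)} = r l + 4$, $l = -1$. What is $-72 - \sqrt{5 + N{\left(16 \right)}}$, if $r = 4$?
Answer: $-72 - \sqrt{5} \approx -74.236$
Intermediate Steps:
$N{\left(R \right)} = 0$ ($N{\left(R \right)} = 4 \left(-1\right) + 4 = -4 + 4 = 0$)
$-72 - \sqrt{5 + N{\left(16 \right)}} = -72 - \sqrt{5 + 0} = -72 - \sqrt{5}$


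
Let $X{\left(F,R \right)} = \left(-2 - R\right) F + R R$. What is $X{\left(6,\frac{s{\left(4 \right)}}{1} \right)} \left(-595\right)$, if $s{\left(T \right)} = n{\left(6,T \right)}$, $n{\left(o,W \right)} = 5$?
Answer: $10115$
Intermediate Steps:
$s{\left(T \right)} = 5$
$X{\left(F,R \right)} = R^{2} + F \left(-2 - R\right)$ ($X{\left(F,R \right)} = F \left(-2 - R\right) + R^{2} = R^{2} + F \left(-2 - R\right)$)
$X{\left(6,\frac{s{\left(4 \right)}}{1} \right)} \left(-595\right) = \left(\left(\frac{5}{1}\right)^{2} - 12 - 6 \cdot \frac{5}{1}\right) \left(-595\right) = \left(\left(5 \cdot 1\right)^{2} - 12 - 6 \cdot 5 \cdot 1\right) \left(-595\right) = \left(5^{2} - 12 - 6 \cdot 5\right) \left(-595\right) = \left(25 - 12 - 30\right) \left(-595\right) = \left(-17\right) \left(-595\right) = 10115$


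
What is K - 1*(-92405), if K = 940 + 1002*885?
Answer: 980115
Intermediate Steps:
K = 887710 (K = 940 + 886770 = 887710)
K - 1*(-92405) = 887710 - 1*(-92405) = 887710 + 92405 = 980115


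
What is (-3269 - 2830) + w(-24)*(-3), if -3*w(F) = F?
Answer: -6123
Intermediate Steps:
w(F) = -F/3
(-3269 - 2830) + w(-24)*(-3) = (-3269 - 2830) - 1/3*(-24)*(-3) = -6099 + 8*(-3) = -6099 - 24 = -6123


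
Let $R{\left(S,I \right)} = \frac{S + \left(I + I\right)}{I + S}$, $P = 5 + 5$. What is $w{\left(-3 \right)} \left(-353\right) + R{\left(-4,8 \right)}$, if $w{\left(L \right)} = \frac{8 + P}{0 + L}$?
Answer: $2121$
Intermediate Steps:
$P = 10$
$R{\left(S,I \right)} = \frac{S + 2 I}{I + S}$
$w{\left(L \right)} = \frac{18}{L}$ ($w{\left(L \right)} = \frac{8 + 10}{0 + L} = \frac{18}{L}$)
$w{\left(-3 \right)} \left(-353\right) + R{\left(-4,8 \right)} = \frac{18}{-3} \left(-353\right) + \frac{-4 + 2 \cdot 8}{8 - 4} = 18 \left(- \frac{1}{3}\right) \left(-353\right) + \frac{-4 + 16}{4} = \left(-6\right) \left(-353\right) + \frac{1}{4} \cdot 12 = 2118 + 3 = 2121$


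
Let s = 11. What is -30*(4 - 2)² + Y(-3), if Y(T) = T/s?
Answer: -1323/11 ≈ -120.27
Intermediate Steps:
Y(T) = T/11
-30*(4 - 2)² + Y(-3) = -30*(4 - 2)² + (1/11)*(-3) = -30*2² - 3/11 = -30*4 - 3/11 = -120 - 3/11 = -1323/11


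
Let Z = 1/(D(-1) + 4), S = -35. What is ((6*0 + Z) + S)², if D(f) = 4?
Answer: 77841/64 ≈ 1216.3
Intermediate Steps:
Z = ⅛ (Z = 1/(4 + 4) = 1/8 = ⅛ ≈ 0.12500)
((6*0 + Z) + S)² = ((6*0 + ⅛) - 35)² = ((0 + ⅛) - 35)² = (⅛ - 35)² = (-279/8)² = 77841/64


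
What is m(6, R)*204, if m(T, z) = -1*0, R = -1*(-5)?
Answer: 0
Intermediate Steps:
R = 5
m(T, z) = 0
m(6, R)*204 = 0*204 = 0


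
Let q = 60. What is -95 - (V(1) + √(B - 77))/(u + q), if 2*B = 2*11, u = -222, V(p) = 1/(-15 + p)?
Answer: -215461/2268 + I*√66/162 ≈ -95.0 + 0.050148*I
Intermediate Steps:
B = 11 (B = (2*11)/2 = (½)*22 = 11)
-95 - (V(1) + √(B - 77))/(u + q) = -95 - (1/(-15 + 1) + √(11 - 77))/(-222 + 60) = -95 - (1/(-14) + √(-66))/(-162) = -95 - (-1/14 + I*√66)*(-1)/162 = -95 - (1/2268 - I*√66/162) = -95 + (-1/2268 + I*√66/162) = -215461/2268 + I*√66/162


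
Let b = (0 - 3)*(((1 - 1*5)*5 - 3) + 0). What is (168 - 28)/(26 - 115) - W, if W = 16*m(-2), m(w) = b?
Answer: -98396/89 ≈ -1105.6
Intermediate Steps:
b = 69 (b = -3*(((1 - 5)*5 - 3) + 0) = -3*((-4*5 - 3) + 0) = -3*((-20 - 3) + 0) = -3*(-23 + 0) = -3*(-23) = 69)
m(w) = 69
W = 1104 (W = 16*69 = 1104)
(168 - 28)/(26 - 115) - W = (168 - 28)/(26 - 115) - 1*1104 = 140/(-89) - 1104 = 140*(-1/89) - 1104 = -140/89 - 1104 = -98396/89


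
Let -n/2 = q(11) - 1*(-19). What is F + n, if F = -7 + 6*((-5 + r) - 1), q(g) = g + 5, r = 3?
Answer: -95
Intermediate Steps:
q(g) = 5 + g
n = -70 (n = -2*((5 + 11) - 1*(-19)) = -2*(16 + 19) = -2*35 = -70)
F = -25 (F = -7 + 6*((-5 + 3) - 1) = -7 + 6*(-2 - 1) = -7 + 6*(-3) = -7 - 18 = -25)
F + n = -25 - 70 = -95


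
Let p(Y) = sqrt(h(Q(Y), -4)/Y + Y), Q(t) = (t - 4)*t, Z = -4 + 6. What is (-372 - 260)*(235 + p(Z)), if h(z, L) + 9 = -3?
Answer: -148520 - 1264*I ≈ -1.4852e+5 - 1264.0*I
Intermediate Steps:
Z = 2
Q(t) = t*(-4 + t) (Q(t) = (-4 + t)*t = t*(-4 + t))
h(z, L) = -12 (h(z, L) = -9 - 3 = -12)
p(Y) = sqrt(Y - 12/Y) (p(Y) = sqrt(-12/Y + Y) = sqrt(Y - 12/Y))
(-372 - 260)*(235 + p(Z)) = (-372 - 260)*(235 + sqrt(2 - 12/2)) = -632*(235 + sqrt(2 - 12*1/2)) = -632*(235 + sqrt(2 - 6)) = -632*(235 + sqrt(-4)) = -632*(235 + 2*I) = -148520 - 1264*I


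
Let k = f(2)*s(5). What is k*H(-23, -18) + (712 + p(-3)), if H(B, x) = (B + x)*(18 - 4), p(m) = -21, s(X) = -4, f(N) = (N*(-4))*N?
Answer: -36045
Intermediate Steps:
f(N) = -4*N² (f(N) = (-4*N)*N = -4*N²)
k = 64 (k = -4*2²*(-4) = -4*4*(-4) = -16*(-4) = 64)
H(B, x) = 14*B + 14*x (H(B, x) = (B + x)*14 = 14*B + 14*x)
k*H(-23, -18) + (712 + p(-3)) = 64*(14*(-23) + 14*(-18)) + (712 - 21) = 64*(-322 - 252) + 691 = 64*(-574) + 691 = -36736 + 691 = -36045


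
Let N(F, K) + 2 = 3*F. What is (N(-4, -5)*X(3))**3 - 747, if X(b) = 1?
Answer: -3491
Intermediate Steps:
N(F, K) = -2 + 3*F
(N(-4, -5)*X(3))**3 - 747 = ((-2 + 3*(-4))*1)**3 - 747 = ((-2 - 12)*1)**3 - 747 = (-14*1)**3 - 747 = (-14)**3 - 747 = -2744 - 747 = -3491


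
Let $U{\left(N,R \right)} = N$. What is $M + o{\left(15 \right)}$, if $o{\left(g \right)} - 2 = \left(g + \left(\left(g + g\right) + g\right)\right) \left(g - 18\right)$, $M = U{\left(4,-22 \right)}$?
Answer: $-174$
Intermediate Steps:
$M = 4$
$o{\left(g \right)} = 2 + 4 g \left(-18 + g\right)$ ($o{\left(g \right)} = 2 + \left(g + \left(\left(g + g\right) + g\right)\right) \left(g - 18\right) = 2 + \left(g + \left(2 g + g\right)\right) \left(-18 + g\right) = 2 + \left(g + 3 g\right) \left(-18 + g\right) = 2 + 4 g \left(-18 + g\right)$)
$M + o{\left(15 \right)} = 4 + \left(2 - 1080 + 4 \cdot 15^{2}\right) = 4 + \left(2 - 1080 + 4 \cdot 225\right) = 4 + \left(2 - 1080 + 900\right) = 4 - 178 = -174$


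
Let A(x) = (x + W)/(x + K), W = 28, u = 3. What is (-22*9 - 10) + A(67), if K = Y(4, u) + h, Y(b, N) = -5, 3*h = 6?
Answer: -13217/64 ≈ -206.52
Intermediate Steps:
h = 2 (h = (⅓)*6 = 2)
K = -3 (K = -5 + 2 = -3)
A(x) = (28 + x)/(-3 + x) (A(x) = (x + 28)/(x - 3) = (28 + x)/(-3 + x))
(-22*9 - 10) + A(67) = (-22*9 - 10) + (28 + 67)/(-3 + 67) = (-198 - 10) + 95/64 = -208 + (1/64)*95 = -208 + 95/64 = -13217/64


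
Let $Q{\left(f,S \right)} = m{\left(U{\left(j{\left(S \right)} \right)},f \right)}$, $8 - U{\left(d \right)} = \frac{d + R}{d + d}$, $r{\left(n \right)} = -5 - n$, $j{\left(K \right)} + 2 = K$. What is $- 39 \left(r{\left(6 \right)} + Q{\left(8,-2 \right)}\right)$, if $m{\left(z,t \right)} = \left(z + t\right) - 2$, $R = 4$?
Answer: $-117$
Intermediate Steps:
$j{\left(K \right)} = -2 + K$
$U{\left(d \right)} = 8 - \frac{4 + d}{2 d}$ ($U{\left(d \right)} = 8 - \frac{d + 4}{d + d} = 8 - \frac{4 + d}{2 d}$)
$m{\left(z,t \right)} = -2 + t + z$ ($m{\left(z,t \right)} = \left(t + z\right) - 2 = -2 + t + z$)
$Q{\left(f,S \right)} = \frac{11}{2} + f - \frac{2}{-2 + S}$ ($Q{\left(f,S \right)} = -2 + f + \left(\frac{15}{2} - \frac{2}{-2 + S}\right) = \frac{11}{2} + f - \frac{2}{-2 + S}$)
$- 39 \left(r{\left(6 \right)} + Q{\left(8,-2 \right)}\right) = - 39 \left(\left(-5 - 6\right) + \frac{-17 + \frac{15}{2} \left(-2\right) + \left(-2 - 2\right) \left(-2 + 8\right)}{-2 - 2}\right) = - 39 \left(\left(-5 - 6\right) + \frac{-17 - 15 - 24}{-4}\right) = - 39 \left(-11 - \frac{-17 - 15 - 24}{4}\right) = - 39 \left(-11 - -14\right) = - 39 \left(-11 + 14\right) = \left(-39\right) 3 = -117$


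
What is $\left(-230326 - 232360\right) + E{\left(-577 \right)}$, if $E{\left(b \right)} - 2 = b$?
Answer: $-463261$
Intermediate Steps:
$E{\left(b \right)} = 2 + b$
$\left(-230326 - 232360\right) + E{\left(-577 \right)} = \left(-230326 - 232360\right) + \left(2 - 577\right) = -462686 - 575 = -463261$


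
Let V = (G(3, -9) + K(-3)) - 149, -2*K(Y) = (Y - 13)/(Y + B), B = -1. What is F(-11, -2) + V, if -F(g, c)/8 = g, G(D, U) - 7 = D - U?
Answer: -44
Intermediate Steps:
G(D, U) = 7 + D - U (G(D, U) = 7 + (D - U) = 7 + D - U)
K(Y) = -(-13 + Y)/(2*(-1 + Y)) (K(Y) = -(Y - 13)/(2*(Y - 1)) = -(-13 + Y)/(2*(-1 + Y)))
F(g, c) = -8*g
V = -132 (V = ((7 + 3 - 1*(-9)) + (13 - 1*(-3))/(2*(-1 - 3))) - 149 = ((7 + 3 + 9) + (1/2)*(13 + 3)/(-4)) - 149 = (19 + (1/2)*(-1/4)*16) - 149 = (19 - 2) - 149 = 17 - 149 = -132)
F(-11, -2) + V = -8*(-11) - 132 = 88 - 132 = -44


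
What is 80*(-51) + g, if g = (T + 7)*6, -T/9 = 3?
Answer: -4200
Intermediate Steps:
T = -27 (T = -9*3 = -27)
g = -120 (g = (-27 + 7)*6 = -20*6 = -120)
80*(-51) + g = 80*(-51) - 120 = -4080 - 120 = -4200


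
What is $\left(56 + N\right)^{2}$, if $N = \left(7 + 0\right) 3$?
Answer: $5929$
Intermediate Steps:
$N = 21$ ($N = 7 \cdot 3 = 21$)
$\left(56 + N\right)^{2} = \left(56 + 21\right)^{2} = 77^{2} = 5929$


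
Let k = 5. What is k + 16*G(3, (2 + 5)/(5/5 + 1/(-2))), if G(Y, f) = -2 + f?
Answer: 197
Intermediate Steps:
k + 16*G(3, (2 + 5)/(5/5 + 1/(-2))) = 5 + 16*(-2 + (2 + 5)/(5/5 + 1/(-2))) = 5 + 16*(-2 + 7/(5*(⅕) + 1*(-½))) = 5 + 16*(-2 + 7/(1 - ½)) = 5 + 16*(-2 + 7/(½)) = 5 + 16*(-2 + 7*2) = 5 + 16*(-2 + 14) = 5 + 16*12 = 5 + 192 = 197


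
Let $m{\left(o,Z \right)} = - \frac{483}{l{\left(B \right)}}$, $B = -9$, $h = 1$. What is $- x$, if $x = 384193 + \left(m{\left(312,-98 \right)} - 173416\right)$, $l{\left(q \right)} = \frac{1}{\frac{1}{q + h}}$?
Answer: $- \frac{1686699}{8} \approx -2.1084 \cdot 10^{5}$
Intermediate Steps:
$l{\left(q \right)} = 1 + q$ ($l{\left(q \right)} = \frac{1}{\frac{1}{q + 1}} = \frac{1}{\frac{1}{1 + q}} = 1 + q$)
$m{\left(o,Z \right)} = \frac{483}{8}$ ($m{\left(o,Z \right)} = - \frac{483}{1 - 9} = - \frac{483}{-8} = \left(-483\right) \left(- \frac{1}{8}\right) = \frac{483}{8}$)
$x = \frac{1686699}{8}$ ($x = 384193 + \left(\frac{483}{8} - 173416\right) = 384193 - \frac{1386845}{8} = \frac{1686699}{8} \approx 2.1084 \cdot 10^{5}$)
$- x = \left(-1\right) \frac{1686699}{8} = - \frac{1686699}{8}$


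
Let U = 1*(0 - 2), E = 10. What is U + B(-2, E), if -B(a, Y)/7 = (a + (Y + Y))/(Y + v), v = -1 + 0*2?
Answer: -16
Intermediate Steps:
v = -1 (v = -1 + 0 = -1)
U = -2 (U = 1*(-2) = -2)
B(a, Y) = -7*(a + 2*Y)/(-1 + Y) (B(a, Y) = -7*(a + (Y + Y))/(Y - 1) = -7*(a + 2*Y)/(-1 + Y))
U + B(-2, E) = -2 + 7*(-1*(-2) - 2*10)/(-1 + 10) = -2 + 7*(2 - 20)/9 = -2 + 7*(1/9)*(-18) = -2 - 14 = -16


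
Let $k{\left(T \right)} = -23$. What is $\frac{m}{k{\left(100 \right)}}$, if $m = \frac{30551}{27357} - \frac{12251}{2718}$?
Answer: $\frac{84037663}{570065166} \approx 0.14742$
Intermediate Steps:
$m = - \frac{84037663}{24785442}$ ($m = 30551 \cdot \frac{1}{27357} - \frac{12251}{2718} = \frac{30551}{27357} - \frac{12251}{2718} = - \frac{84037663}{24785442} \approx -3.3906$)
$\frac{m}{k{\left(100 \right)}} = - \frac{84037663}{24785442 \left(-23\right)} = \left(- \frac{84037663}{24785442}\right) \left(- \frac{1}{23}\right) = \frac{84037663}{570065166}$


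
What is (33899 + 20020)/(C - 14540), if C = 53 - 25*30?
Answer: -5991/1693 ≈ -3.5387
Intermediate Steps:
C = -697 (C = 53 - 750 = -697)
(33899 + 20020)/(C - 14540) = (33899 + 20020)/(-697 - 14540) = 53919/(-15237) = 53919*(-1/15237) = -5991/1693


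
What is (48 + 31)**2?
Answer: 6241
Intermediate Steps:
(48 + 31)**2 = 79**2 = 6241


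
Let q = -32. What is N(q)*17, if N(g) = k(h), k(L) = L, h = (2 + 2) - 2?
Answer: 34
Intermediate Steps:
h = 2 (h = 4 - 2 = 2)
N(g) = 2
N(q)*17 = 2*17 = 34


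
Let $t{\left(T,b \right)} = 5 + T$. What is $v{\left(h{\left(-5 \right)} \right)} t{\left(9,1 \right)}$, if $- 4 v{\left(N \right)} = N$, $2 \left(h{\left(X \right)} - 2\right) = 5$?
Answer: $- \frac{63}{4} \approx -15.75$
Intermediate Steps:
$h{\left(X \right)} = \frac{9}{2}$ ($h{\left(X \right)} = 2 + \frac{1}{2} \cdot 5 = 2 + \frac{5}{2} = \frac{9}{2}$)
$v{\left(N \right)} = - \frac{N}{4}$
$v{\left(h{\left(-5 \right)} \right)} t{\left(9,1 \right)} = \left(- \frac{1}{4}\right) \frac{9}{2} \left(5 + 9\right) = \left(- \frac{9}{8}\right) 14 = - \frac{63}{4}$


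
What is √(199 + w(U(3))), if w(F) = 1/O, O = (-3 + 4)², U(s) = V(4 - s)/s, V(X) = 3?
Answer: 10*√2 ≈ 14.142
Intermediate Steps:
U(s) = 3/s
O = 1 (O = 1² = 1)
w(F) = 1 (w(F) = 1/1 = 1)
√(199 + w(U(3))) = √(199 + 1) = √200 = 10*√2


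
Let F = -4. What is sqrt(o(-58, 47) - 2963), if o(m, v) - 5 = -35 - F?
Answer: 7*I*sqrt(61) ≈ 54.672*I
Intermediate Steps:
o(m, v) = -26 (o(m, v) = 5 + (-35 - 1*(-4)) = 5 + (-35 + 4) = 5 - 31 = -26)
sqrt(o(-58, 47) - 2963) = sqrt(-26 - 2963) = sqrt(-2989) = 7*I*sqrt(61)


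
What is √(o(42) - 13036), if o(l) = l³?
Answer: 2*√15263 ≈ 247.09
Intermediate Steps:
√(o(42) - 13036) = √(42³ - 13036) = √(74088 - 13036) = √61052 = 2*√15263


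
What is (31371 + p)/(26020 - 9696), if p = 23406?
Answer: 54777/16324 ≈ 3.3556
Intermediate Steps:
(31371 + p)/(26020 - 9696) = (31371 + 23406)/(26020 - 9696) = 54777/16324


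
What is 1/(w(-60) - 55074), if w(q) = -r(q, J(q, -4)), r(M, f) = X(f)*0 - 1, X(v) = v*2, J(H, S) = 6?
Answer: -1/55073 ≈ -1.8158e-5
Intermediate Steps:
X(v) = 2*v
r(M, f) = -1 (r(M, f) = (2*f)*0 - 1 = 0 - 1 = -1)
w(q) = 1 (w(q) = -1*(-1) = 1)
1/(w(-60) - 55074) = 1/(1 - 55074) = 1/(-55073) = -1/55073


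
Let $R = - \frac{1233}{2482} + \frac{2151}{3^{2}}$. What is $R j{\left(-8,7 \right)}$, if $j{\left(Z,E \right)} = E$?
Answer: $\frac{4143755}{2482} \approx 1669.5$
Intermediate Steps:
$R = \frac{591965}{2482}$ ($R = \left(-1233\right) \frac{1}{2482} + \frac{2151}{9} = - \frac{1233}{2482} + 2151 \cdot \frac{1}{9} = - \frac{1233}{2482} + 239 = \frac{591965}{2482} \approx 238.5$)
$R j{\left(-8,7 \right)} = \frac{591965}{2482} \cdot 7 = \frac{4143755}{2482}$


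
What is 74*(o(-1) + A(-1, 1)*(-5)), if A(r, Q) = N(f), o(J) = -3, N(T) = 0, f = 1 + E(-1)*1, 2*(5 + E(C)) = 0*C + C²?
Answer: -222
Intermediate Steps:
E(C) = -5 + C²/2 (E(C) = -5 + (0*C + C²)/2 = -5 + (0 + C²)/2 = -5 + C²/2)
f = -7/2 (f = 1 + (-5 + (½)*(-1)²)*1 = 1 + (-5 + (½)*1)*1 = 1 + (-5 + ½)*1 = 1 - 9/2*1 = 1 - 9/2 = -7/2 ≈ -3.5000)
A(r, Q) = 0
74*(o(-1) + A(-1, 1)*(-5)) = 74*(-3 + 0*(-5)) = 74*(-3 + 0) = 74*(-3) = -222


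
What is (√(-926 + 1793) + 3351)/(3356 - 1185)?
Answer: 3351/2171 + 17*√3/2171 ≈ 1.5571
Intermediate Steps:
(√(-926 + 1793) + 3351)/(3356 - 1185) = (√867 + 3351)/2171 = (17*√3 + 3351)*(1/2171) = (3351 + 17*√3)*(1/2171) = 3351/2171 + 17*√3/2171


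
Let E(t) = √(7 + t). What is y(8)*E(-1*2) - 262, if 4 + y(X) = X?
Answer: -262 + 4*√5 ≈ -253.06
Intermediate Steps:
y(X) = -4 + X
y(8)*E(-1*2) - 262 = (-4 + 8)*√(7 - 1*2) - 262 = 4*√(7 - 2) - 262 = 4*√5 - 262 = -262 + 4*√5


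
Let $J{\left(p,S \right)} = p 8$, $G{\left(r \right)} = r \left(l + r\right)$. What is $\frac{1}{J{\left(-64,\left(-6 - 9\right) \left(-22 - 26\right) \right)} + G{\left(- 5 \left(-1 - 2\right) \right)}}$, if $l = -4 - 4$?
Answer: $- \frac{1}{407} \approx -0.002457$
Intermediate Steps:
$l = -8$
$G{\left(r \right)} = r \left(-8 + r\right)$
$J{\left(p,S \right)} = 8 p$
$\frac{1}{J{\left(-64,\left(-6 - 9\right) \left(-22 - 26\right) \right)} + G{\left(- 5 \left(-1 - 2\right) \right)}} = \frac{1}{8 \left(-64\right) + - 5 \left(-1 - 2\right) \left(-8 - 5 \left(-1 - 2\right)\right)} = \frac{1}{-512 + \left(-5\right) \left(-3\right) \left(-8 - -15\right)} = \frac{1}{-512 + 15 \left(-8 + 15\right)} = \frac{1}{-512 + 15 \cdot 7} = \frac{1}{-512 + 105} = \frac{1}{-407} = - \frac{1}{407}$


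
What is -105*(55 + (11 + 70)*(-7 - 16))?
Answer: 189840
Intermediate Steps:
-105*(55 + (11 + 70)*(-7 - 16)) = -105*(55 + 81*(-23)) = -105*(55 - 1863) = -105*(-1808) = 189840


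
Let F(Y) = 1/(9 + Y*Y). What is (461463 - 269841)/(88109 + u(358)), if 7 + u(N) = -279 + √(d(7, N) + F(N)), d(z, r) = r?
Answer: 1078500102819369/494291418174991 - 95811*√5881337946755/494291418174991 ≈ 2.1814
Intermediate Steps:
F(Y) = 1/(9 + Y²)
u(N) = -286 + √(N + 1/(9 + N²)) (u(N) = -7 + (-279 + √(N + 1/(9 + N²))) = -286 + √(N + 1/(9 + N²)))
(461463 - 269841)/(88109 + u(358)) = (461463 - 269841)/(88109 + (-286 + √((1 + 358*(9 + 358²))/(9 + 358²)))) = 191622/(88109 + (-286 + √((1 + 358*(9 + 128164))/(9 + 128164)))) = 191622/(88109 + (-286 + √((1 + 358*128173)/128173))) = 191622/(88109 + (-286 + √((1 + 45885934)/128173))) = 191622/(88109 + (-286 + √((1/128173)*45885935))) = 191622/(88109 + (-286 + √(45885935/128173))) = 191622/(88109 + (-286 + √5881337946755/128173)) = 191622/(87823 + √5881337946755/128173)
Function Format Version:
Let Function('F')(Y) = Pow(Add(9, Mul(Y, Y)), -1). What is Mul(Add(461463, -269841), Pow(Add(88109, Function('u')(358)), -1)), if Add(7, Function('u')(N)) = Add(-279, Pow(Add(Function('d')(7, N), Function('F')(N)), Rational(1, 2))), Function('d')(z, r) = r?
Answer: Add(Rational(1078500102819369, 494291418174991), Mul(Rational(-95811, 494291418174991), Pow(5881337946755, Rational(1, 2)))) ≈ 2.1814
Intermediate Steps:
Function('F')(Y) = Pow(Add(9, Pow(Y, 2)), -1)
Function('u')(N) = Add(-286, Pow(Add(N, Pow(Add(9, Pow(N, 2)), -1)), Rational(1, 2))) (Function('u')(N) = Add(-7, Add(-279, Pow(Add(N, Pow(Add(9, Pow(N, 2)), -1)), Rational(1, 2)))) = Add(-286, Pow(Add(N, Pow(Add(9, Pow(N, 2)), -1)), Rational(1, 2))))
Mul(Add(461463, -269841), Pow(Add(88109, Function('u')(358)), -1)) = Mul(Add(461463, -269841), Pow(Add(88109, Add(-286, Pow(Mul(Pow(Add(9, Pow(358, 2)), -1), Add(1, Mul(358, Add(9, Pow(358, 2))))), Rational(1, 2)))), -1)) = Mul(191622, Pow(Add(88109, Add(-286, Pow(Mul(Pow(Add(9, 128164), -1), Add(1, Mul(358, Add(9, 128164)))), Rational(1, 2)))), -1)) = Mul(191622, Pow(Add(88109, Add(-286, Pow(Mul(Pow(128173, -1), Add(1, Mul(358, 128173))), Rational(1, 2)))), -1)) = Mul(191622, Pow(Add(88109, Add(-286, Pow(Mul(Rational(1, 128173), Add(1, 45885934)), Rational(1, 2)))), -1)) = Mul(191622, Pow(Add(88109, Add(-286, Pow(Mul(Rational(1, 128173), 45885935), Rational(1, 2)))), -1)) = Mul(191622, Pow(Add(88109, Add(-286, Pow(Rational(45885935, 128173), Rational(1, 2)))), -1)) = Mul(191622, Pow(Add(88109, Add(-286, Mul(Rational(1, 128173), Pow(5881337946755, Rational(1, 2))))), -1)) = Mul(191622, Pow(Add(87823, Mul(Rational(1, 128173), Pow(5881337946755, Rational(1, 2)))), -1))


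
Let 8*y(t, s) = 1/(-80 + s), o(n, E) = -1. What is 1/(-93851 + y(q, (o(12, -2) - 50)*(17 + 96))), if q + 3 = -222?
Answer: -46744/4386971145 ≈ -1.0655e-5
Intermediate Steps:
q = -225 (q = -3 - 222 = -225)
y(t, s) = 1/(8*(-80 + s))
1/(-93851 + y(q, (o(12, -2) - 50)*(17 + 96))) = 1/(-93851 + 1/(8*(-80 + (-1 - 50)*(17 + 96)))) = 1/(-93851 + 1/(8*(-80 - 51*113))) = 1/(-93851 + 1/(8*(-80 - 5763))) = 1/(-93851 + (1/8)/(-5843)) = 1/(-93851 + (1/8)*(-1/5843)) = 1/(-93851 - 1/46744) = 1/(-4386971145/46744) = -46744/4386971145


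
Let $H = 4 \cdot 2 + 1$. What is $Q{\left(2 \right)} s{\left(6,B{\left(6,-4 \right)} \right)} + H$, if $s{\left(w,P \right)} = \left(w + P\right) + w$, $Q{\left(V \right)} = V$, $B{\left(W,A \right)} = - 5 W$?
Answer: $-27$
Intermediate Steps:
$s{\left(w,P \right)} = P + 2 w$ ($s{\left(w,P \right)} = \left(P + w\right) + w = P + 2 w$)
$H = 9$ ($H = 8 + 1 = 9$)
$Q{\left(2 \right)} s{\left(6,B{\left(6,-4 \right)} \right)} + H = 2 \left(\left(-5\right) 6 + 2 \cdot 6\right) + 9 = 2 \left(-30 + 12\right) + 9 = 2 \left(-18\right) + 9 = -36 + 9 = -27$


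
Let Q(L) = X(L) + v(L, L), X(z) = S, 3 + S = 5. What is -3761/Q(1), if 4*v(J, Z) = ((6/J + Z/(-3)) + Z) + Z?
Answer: -45132/47 ≈ -960.25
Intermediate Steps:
S = 2 (S = -3 + 5 = 2)
X(z) = 2
v(J, Z) = 3/(2*J) + 5*Z/12 (v(J, Z) = (((6/J + Z/(-3)) + Z) + Z)/4 = (((6/J + Z*(-⅓)) + Z) + Z)/4 = (((6/J - Z/3) + Z) + Z)/4 = ((6/J + 2*Z/3) + Z)/4 = (6/J + 5*Z/3)/4 = 3/(2*J) + 5*Z/12)
Q(L) = 2 + (18 + 5*L²)/(12*L) (Q(L) = 2 + (18 + 5*L*L)/(12*L) = 2 + (18 + 5*L²)/(12*L))
-3761/Q(1) = -3761/(2 + (3/2)/1 + (5/12)*1) = -3761/(2 + (3/2)*1 + 5/12) = -3761/(2 + 3/2 + 5/12) = -3761/47/12 = -3761*12/47 = -45132/47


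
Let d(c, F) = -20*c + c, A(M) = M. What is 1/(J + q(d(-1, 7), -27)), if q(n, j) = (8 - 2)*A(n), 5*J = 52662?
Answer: 5/53232 ≈ 9.3928e-5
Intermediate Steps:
J = 52662/5 (J = (⅕)*52662 = 52662/5 ≈ 10532.)
d(c, F) = -19*c
q(n, j) = 6*n (q(n, j) = (8 - 2)*n = 6*n)
1/(J + q(d(-1, 7), -27)) = 1/(52662/5 + 6*(-19*(-1))) = 1/(52662/5 + 6*19) = 1/(52662/5 + 114) = 1/(53232/5) = 5/53232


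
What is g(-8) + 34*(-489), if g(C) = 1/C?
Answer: -133009/8 ≈ -16626.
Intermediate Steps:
g(-8) + 34*(-489) = 1/(-8) + 34*(-489) = -⅛ - 16626 = -133009/8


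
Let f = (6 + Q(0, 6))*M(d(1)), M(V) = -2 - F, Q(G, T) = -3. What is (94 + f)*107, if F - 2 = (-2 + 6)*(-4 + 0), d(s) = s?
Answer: 13910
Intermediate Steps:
F = -14 (F = 2 + (-2 + 6)*(-4 + 0) = 2 + 4*(-4) = 2 - 16 = -14)
M(V) = 12 (M(V) = -2 - 1*(-14) = -2 + 14 = 12)
f = 36 (f = (6 - 3)*12 = 3*12 = 36)
(94 + f)*107 = (94 + 36)*107 = 130*107 = 13910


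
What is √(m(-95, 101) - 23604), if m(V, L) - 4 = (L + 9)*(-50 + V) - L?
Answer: I*√39651 ≈ 199.13*I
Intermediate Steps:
m(V, L) = 4 - L + (-50 + V)*(9 + L) (m(V, L) = 4 + ((L + 9)*(-50 + V) - L) = 4 + ((9 + L)*(-50 + V) - L) = 4 + ((-50 + V)*(9 + L) - L) = 4 + (-L + (-50 + V)*(9 + L)) = 4 - L + (-50 + V)*(9 + L))
√(m(-95, 101) - 23604) = √((-446 - 51*101 + 9*(-95) + 101*(-95)) - 23604) = √((-446 - 5151 - 855 - 9595) - 23604) = √(-16047 - 23604) = √(-39651) = I*√39651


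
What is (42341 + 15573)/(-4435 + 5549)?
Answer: 28957/557 ≈ 51.987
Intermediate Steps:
(42341 + 15573)/(-4435 + 5549) = 57914/1114 = 57914*(1/1114) = 28957/557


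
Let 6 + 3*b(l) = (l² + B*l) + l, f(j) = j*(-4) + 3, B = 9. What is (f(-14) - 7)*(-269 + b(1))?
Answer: -41704/3 ≈ -13901.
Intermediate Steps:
f(j) = 3 - 4*j (f(j) = -4*j + 3 = 3 - 4*j)
b(l) = -2 + l²/3 + 10*l/3 (b(l) = -2 + ((l² + 9*l) + l)/3 = -2 + (l² + 10*l)/3 = -2 + (l²/3 + 10*l/3) = -2 + l²/3 + 10*l/3)
(f(-14) - 7)*(-269 + b(1)) = ((3 - 4*(-14)) - 7)*(-269 + (-2 + (⅓)*1² + (10/3)*1)) = ((3 + 56) - 7)*(-269 + (-2 + (⅓)*1 + 10/3)) = (59 - 7)*(-269 + (-2 + ⅓ + 10/3)) = 52*(-269 + 5/3) = 52*(-802/3) = -41704/3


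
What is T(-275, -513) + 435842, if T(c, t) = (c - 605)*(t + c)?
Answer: 1129282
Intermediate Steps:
T(c, t) = (-605 + c)*(c + t)
T(-275, -513) + 435842 = ((-275)² - 605*(-275) - 605*(-513) - 275*(-513)) + 435842 = (75625 + 166375 + 310365 + 141075) + 435842 = 693440 + 435842 = 1129282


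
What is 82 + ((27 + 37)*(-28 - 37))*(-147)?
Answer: 611602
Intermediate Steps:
82 + ((27 + 37)*(-28 - 37))*(-147) = 82 + (64*(-65))*(-147) = 82 - 4160*(-147) = 82 + 611520 = 611602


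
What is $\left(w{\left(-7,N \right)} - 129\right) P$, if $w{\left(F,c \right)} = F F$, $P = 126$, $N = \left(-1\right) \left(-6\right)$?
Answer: $-10080$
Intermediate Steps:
$N = 6$
$w{\left(F,c \right)} = F^{2}$
$\left(w{\left(-7,N \right)} - 129\right) P = \left(\left(-7\right)^{2} - 129\right) 126 = \left(49 - 129\right) 126 = \left(-80\right) 126 = -10080$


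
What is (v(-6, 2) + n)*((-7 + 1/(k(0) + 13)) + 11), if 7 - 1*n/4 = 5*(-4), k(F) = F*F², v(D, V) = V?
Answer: 5830/13 ≈ 448.46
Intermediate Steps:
k(F) = F³
n = 108 (n = 28 - 20*(-4) = 28 - 4*(-20) = 28 + 80 = 108)
(v(-6, 2) + n)*((-7 + 1/(k(0) + 13)) + 11) = (2 + 108)*((-7 + 1/(0³ + 13)) + 11) = 110*((-7 + 1/(0 + 13)) + 11) = 110*((-7 + 1/13) + 11) = 110*(-90/13 + 11) = 110*(53/13) = 5830/13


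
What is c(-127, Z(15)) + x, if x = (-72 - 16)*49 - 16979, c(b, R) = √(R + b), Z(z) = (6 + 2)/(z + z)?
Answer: -21291 + I*√28515/15 ≈ -21291.0 + 11.258*I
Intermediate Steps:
Z(z) = 4/z (Z(z) = 8/((2*z)) = 8*(1/(2*z)) = 4/z)
x = -21291 (x = -88*49 - 16979 = -4312 - 16979 = -21291)
c(-127, Z(15)) + x = √(4/15 - 127) - 21291 = √(-1901/15) - 21291 = I*√28515/15 - 21291 = -21291 + I*√28515/15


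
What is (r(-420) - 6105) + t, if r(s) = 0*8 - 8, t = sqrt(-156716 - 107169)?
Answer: -6113 + I*sqrt(263885) ≈ -6113.0 + 513.7*I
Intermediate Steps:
t = I*sqrt(263885) (t = sqrt(-263885) = I*sqrt(263885) ≈ 513.7*I)
r(s) = -8 (r(s) = 0 - 8 = -8)
(r(-420) - 6105) + t = (-8 - 6105) + I*sqrt(263885) = -6113 + I*sqrt(263885)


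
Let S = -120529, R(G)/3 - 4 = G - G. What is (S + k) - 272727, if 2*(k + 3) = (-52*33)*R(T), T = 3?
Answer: -403555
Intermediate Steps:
R(G) = 12 (R(G) = 12 + 3*(G - G) = 12 + 3*0 = 12 + 0 = 12)
k = -10299 (k = -3 + (-52*33*12)/2 = -3 + (-1716*12)/2 = -3 + (1/2)*(-20592) = -3 - 10296 = -10299)
(S + k) - 272727 = (-120529 - 10299) - 272727 = -130828 - 272727 = -403555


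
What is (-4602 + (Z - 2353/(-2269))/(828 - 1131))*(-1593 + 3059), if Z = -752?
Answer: -4635790007014/687507 ≈ -6.7429e+6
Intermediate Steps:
(-4602 + (Z - 2353/(-2269))/(828 - 1131))*(-1593 + 3059) = (-4602 + (-752 - 2353/(-2269))/(828 - 1131))*(-1593 + 3059) = (-4602 + (-752 - 2353*(-1/2269))/(-303))*1466 = (-4602 + (-752 + 2353/2269)*(-1/303))*1466 = (-4602 - 1703935/2269*(-1/303))*1466 = (-4602 + 1703935/687507)*1466 = -3162203279/687507*1466 = -4635790007014/687507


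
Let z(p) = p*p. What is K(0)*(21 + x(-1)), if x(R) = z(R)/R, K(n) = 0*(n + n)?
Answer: 0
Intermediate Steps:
K(n) = 0 (K(n) = 0*(2*n) = 0)
z(p) = p²
x(R) = R (x(R) = R²/R = R)
K(0)*(21 + x(-1)) = 0*(21 - 1) = 0*20 = 0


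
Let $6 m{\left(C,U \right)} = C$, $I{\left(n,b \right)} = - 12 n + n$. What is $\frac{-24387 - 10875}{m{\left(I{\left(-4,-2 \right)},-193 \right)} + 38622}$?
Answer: $- \frac{52893}{57944} \approx -0.91283$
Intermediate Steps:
$I{\left(n,b \right)} = - 11 n$
$m{\left(C,U \right)} = \frac{C}{6}$
$\frac{-24387 - 10875}{m{\left(I{\left(-4,-2 \right)},-193 \right)} + 38622} = \frac{-24387 - 10875}{\frac{\left(-11\right) \left(-4\right)}{6} + 38622} = - \frac{35262}{\frac{1}{6} \cdot 44 + 38622} = - \frac{35262}{\frac{22}{3} + 38622} = - \frac{35262}{\frac{115888}{3}} = \left(-35262\right) \frac{3}{115888} = - \frac{52893}{57944}$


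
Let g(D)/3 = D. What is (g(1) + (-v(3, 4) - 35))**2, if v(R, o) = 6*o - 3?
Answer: 2809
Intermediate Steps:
g(D) = 3*D
v(R, o) = -3 + 6*o
(g(1) + (-v(3, 4) - 35))**2 = (3*1 + (-(-3 + 6*4) - 35))**2 = (3 + (-(-3 + 24) - 35))**2 = (3 + (-1*21 - 35))**2 = (3 + (-21 - 35))**2 = (3 - 56)**2 = (-53)**2 = 2809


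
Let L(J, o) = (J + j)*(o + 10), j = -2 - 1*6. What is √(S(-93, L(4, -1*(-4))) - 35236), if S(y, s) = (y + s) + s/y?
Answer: I*√306039657/93 ≈ 188.11*I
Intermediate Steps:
j = -8 (j = -2 - 6 = -8)
L(J, o) = (-8 + J)*(10 + o) (L(J, o) = (J - 8)*(o + 10) = (-8 + J)*(10 + o))
S(y, s) = s + y + s/y (S(y, s) = (s + y) + s/y = s + y + s/y)
√(S(-93, L(4, -1*(-4))) - 35236) = √(((-80 - (-8)*(-4) + 10*4 + 4*(-1*(-4))) - 93 + (-80 - (-8)*(-4) + 10*4 + 4*(-1*(-4)))/(-93)) - 35236) = √(((-80 - 8*4 + 40 + 4*4) - 93 + (-80 - 8*4 + 40 + 4*4)*(-1/93)) - 35236) = √(((-80 - 32 + 40 + 16) - 93 + (-80 - 32 + 40 + 16)*(-1/93)) - 35236) = √((-56 - 93 - 56*(-1/93)) - 35236) = √((-56 - 93 + 56/93) - 35236) = √(-13801/93 - 35236) = √(-3290749/93) = I*√306039657/93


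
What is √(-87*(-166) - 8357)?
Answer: √6085 ≈ 78.006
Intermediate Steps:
√(-87*(-166) - 8357) = √(14442 - 8357) = √6085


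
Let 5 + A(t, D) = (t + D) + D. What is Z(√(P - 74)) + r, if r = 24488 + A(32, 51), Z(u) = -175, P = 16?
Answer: 24442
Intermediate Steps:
A(t, D) = -5 + t + 2*D (A(t, D) = -5 + ((t + D) + D) = -5 + ((D + t) + D) = -5 + (t + 2*D) = -5 + t + 2*D)
r = 24617 (r = 24488 + (-5 + 32 + 2*51) = 24488 + (-5 + 32 + 102) = 24488 + 129 = 24617)
Z(√(P - 74)) + r = -175 + 24617 = 24442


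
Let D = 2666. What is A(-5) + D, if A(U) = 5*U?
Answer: 2641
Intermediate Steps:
A(-5) + D = 5*(-5) + 2666 = -25 + 2666 = 2641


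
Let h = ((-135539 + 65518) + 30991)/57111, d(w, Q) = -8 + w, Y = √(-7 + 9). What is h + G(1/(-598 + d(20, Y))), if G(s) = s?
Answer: -7642897/11155682 ≈ -0.68511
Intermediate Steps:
Y = √2 ≈ 1.4142
h = -13010/19037 (h = (-70021 + 30991)*(1/57111) = -39030*1/57111 = -13010/19037 ≈ -0.68341)
h + G(1/(-598 + d(20, Y))) = -13010/19037 + 1/(-598 + (-8 + 20)) = -13010/19037 + 1/(-598 + 12) = -13010/19037 + 1/(-586) = -13010/19037 - 1/586 = -7642897/11155682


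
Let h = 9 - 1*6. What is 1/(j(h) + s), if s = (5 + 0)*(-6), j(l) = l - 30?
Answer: -1/57 ≈ -0.017544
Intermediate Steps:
h = 3 (h = 9 - 6 = 3)
j(l) = -30 + l
s = -30 (s = 5*(-6) = -30)
1/(j(h) + s) = 1/((-30 + 3) - 30) = 1/(-27 - 30) = 1/(-57) = -1/57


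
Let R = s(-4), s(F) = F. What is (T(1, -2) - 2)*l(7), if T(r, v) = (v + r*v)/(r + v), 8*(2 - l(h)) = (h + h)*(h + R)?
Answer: -13/2 ≈ -6.5000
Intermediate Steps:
R = -4
l(h) = 2 - h*(-4 + h)/4 (l(h) = 2 - (h + h)*(h - 4)/8 = 2 - 2*h*(-4 + h)/8 = 2 - h*(-4 + h)/4)
T(r, v) = (v + r*v)/(r + v)
(T(1, -2) - 2)*l(7) = (-2*(1 + 1)/(1 - 2) - 2)*(2 + 7 - 1/4*7**2) = (-2*2/(-1) - 2)*(2 + 7 - 1/4*49) = (-2*(-1)*2 - 2)*(2 + 7 - 49/4) = (4 - 2)*(-13/4) = 2*(-13/4) = -13/2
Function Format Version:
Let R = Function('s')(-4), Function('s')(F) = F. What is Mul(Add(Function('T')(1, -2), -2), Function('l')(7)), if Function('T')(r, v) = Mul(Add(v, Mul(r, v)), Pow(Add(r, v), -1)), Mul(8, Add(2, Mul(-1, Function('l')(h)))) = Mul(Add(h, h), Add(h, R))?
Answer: Rational(-13, 2) ≈ -6.5000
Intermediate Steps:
R = -4
Function('l')(h) = Add(2, Mul(Rational(-1, 4), h, Add(-4, h))) (Function('l')(h) = Add(2, Mul(Rational(-1, 8), Mul(Add(h, h), Add(h, -4)))) = Add(2, Mul(Rational(-1, 8), Mul(Mul(2, h), Add(-4, h)))) = Add(2, Mul(Rational(-1, 8), Mul(2, h, Add(-4, h)))) = Add(2, Mul(Rational(-1, 4), h, Add(-4, h))))
Function('T')(r, v) = Mul(Pow(Add(r, v), -1), Add(v, Mul(r, v)))
Mul(Add(Function('T')(1, -2), -2), Function('l')(7)) = Mul(Add(Mul(-2, Pow(Add(1, -2), -1), Add(1, 1)), -2), Add(2, 7, Mul(Rational(-1, 4), Pow(7, 2)))) = Mul(Add(Mul(-2, Pow(-1, -1), 2), -2), Add(2, 7, Mul(Rational(-1, 4), 49))) = Mul(Add(Mul(-2, -1, 2), -2), Add(2, 7, Rational(-49, 4))) = Mul(Add(4, -2), Rational(-13, 4)) = Mul(2, Rational(-13, 4)) = Rational(-13, 2)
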